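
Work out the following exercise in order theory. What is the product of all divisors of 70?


Divisors of 70: [1, 2, 5, 7, 10, 14, 35, 70]
Product = n^(d(n)/2) = 70^(8/2)
Product = 24010000


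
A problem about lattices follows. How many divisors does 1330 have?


Divisors of 1330: [1, 2, 5, 7, 10, 14, 19, 35, 38, 70, 95, 133, 190, 266, 665, 1330]
Count: 16


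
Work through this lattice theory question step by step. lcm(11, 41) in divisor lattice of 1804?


Join=lcm.
gcd(11,41)=1
lcm=451


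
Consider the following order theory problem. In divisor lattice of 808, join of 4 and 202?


In a divisor lattice, join = lcm (least common multiple).
gcd(4,202) = 2
lcm(4,202) = 4*202/gcd = 808/2 = 404


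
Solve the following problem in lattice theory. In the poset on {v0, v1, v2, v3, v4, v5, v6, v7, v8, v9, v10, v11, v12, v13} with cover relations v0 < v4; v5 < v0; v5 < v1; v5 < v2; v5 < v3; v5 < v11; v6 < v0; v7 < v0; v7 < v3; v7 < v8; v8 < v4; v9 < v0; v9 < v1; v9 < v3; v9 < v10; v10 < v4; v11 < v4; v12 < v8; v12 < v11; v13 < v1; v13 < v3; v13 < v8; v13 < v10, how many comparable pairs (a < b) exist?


A comparable pair {a,b} has a < b or b < a in the order.
Count unordered pairs where one element is strictly below the other.
Examples: {v0,v4}, {v0,v5}, {v0,v6}, {v0,v7}, ...
Total comparable pairs: 29


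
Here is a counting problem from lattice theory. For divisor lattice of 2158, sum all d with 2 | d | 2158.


Interval [2,2158] in divisors of 2158: [2, 26, 166, 2158]
Sum = 2352


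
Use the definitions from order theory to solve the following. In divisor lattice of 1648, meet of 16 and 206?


In a divisor lattice, meet = gcd (greatest common divisor).
By Euclidean algorithm or factoring: gcd(16,206) = 2


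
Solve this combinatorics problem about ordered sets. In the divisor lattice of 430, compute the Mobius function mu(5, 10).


In a divisor lattice, mu(a,b) = mu(b/a) where mu is the classical Mobius function.
b/a = 10/5 = 2
Prime factorization of 2: primes [2]
2 is squarefree with 1 prime factor(s), so mu(2) = (-1)^1 = -1


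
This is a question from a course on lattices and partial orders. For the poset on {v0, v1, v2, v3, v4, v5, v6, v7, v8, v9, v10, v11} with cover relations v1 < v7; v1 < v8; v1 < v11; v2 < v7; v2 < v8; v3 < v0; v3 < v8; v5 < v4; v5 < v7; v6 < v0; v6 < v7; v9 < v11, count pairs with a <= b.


The order relation is {(a,b) : a <= b}, reflexive so it includes (a,a).
Examples: (v0,v0), (v1,v1), (v1,v11), (v1,v7), (v1,v8), ...
Total ordered pairs: 24


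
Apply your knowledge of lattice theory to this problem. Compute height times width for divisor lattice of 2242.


Height = length of longest chain minus 1; width = size of largest antichain.
A maximum chain: 1 | 59 | 1121 | 2242  (height 3).
A maximum antichain: {2, 19, 59}  (width 3).
Product = 3 * 3 = 9


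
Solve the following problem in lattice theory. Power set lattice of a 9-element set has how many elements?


Power set = 2^n.
2^9 = 512


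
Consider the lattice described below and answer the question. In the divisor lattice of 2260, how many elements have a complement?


An element a is complemented if some b has a meet b = bottom, a join b = top.
a is complemented iff gcd(a, n/a)=1, i.e. a is a unitary divisor of 2260.
Complemented elements: 1, 4, 5, 20, 113, 452, ... (2 more)
Count: 8


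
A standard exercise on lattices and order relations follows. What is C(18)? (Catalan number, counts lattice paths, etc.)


C(n) = C(2n, n) / (n+1).
C(36, 18) = 9075135300
C(18) = 9075135300 / 19 = 477638700


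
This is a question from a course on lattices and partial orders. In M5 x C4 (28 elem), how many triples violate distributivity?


Distributive law: a ^ (b v c) = (a ^ b) v (a ^ c).
Check all 28^3 = 21952 ordered triples (a,b,c).
  e.g. a=(a1,0), b=(a2,0), c=(a3,0): lhs=(a1,0) != rhs=(0,0)
  e.g. a=(a1,0), b=(a2,0), c=(a3,1): lhs=(a1,0) != rhs=(0,0)
Total violating triples: 3840


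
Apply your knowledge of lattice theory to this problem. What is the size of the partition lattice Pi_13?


B(n) = number of set partitions of an n-element set.
B(n) satisfies the recurrence: B(n+1) = sum_k C(n,k)*B(k).
B(13) = 27644437


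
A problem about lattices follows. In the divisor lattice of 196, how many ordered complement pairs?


Complement pair (a,b): a meet b = bottom, a join b = top.
Here: gcd(a,b)=1 and lcm(a,b)=196, i.e. a*b=196 with a,b coprime.
Pairs found: (1,196), (4,49), (49,4), (196,1)
Total ordered pairs: 4


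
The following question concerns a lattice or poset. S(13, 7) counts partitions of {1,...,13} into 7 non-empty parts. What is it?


S(n,k) = k*S(n-1,k) + S(n-1,k-1).
S(12,7) = 627396, S(12,6) = 1323652
S(13,7) = 7*627396 + 1323652 = 4391772 + 1323652
S(13,7) = 5715424


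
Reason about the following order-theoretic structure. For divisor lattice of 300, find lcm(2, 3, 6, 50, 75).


In a divisor lattice, join = lcm (least common multiple).
Compute lcm iteratively: start with first element, then lcm(current, next).
Elements: [2, 3, 6, 50, 75]
lcm(2,3) = 6
lcm(6,6) = 6
lcm(6,50) = 150
lcm(150,75) = 150
Final lcm = 150


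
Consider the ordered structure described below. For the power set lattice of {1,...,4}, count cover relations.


A cover relation a -< b holds when a < b with no c strictly between.
Cover relations:
  {} -< {1}
  {} -< {2}
  {} -< {3}
  {} -< {4}
  {1} -< {1,2}
  {1} -< {1,3}
  {1} -< {1,4}
  {2} -< {1,2}
  ...24 more
Total: 32


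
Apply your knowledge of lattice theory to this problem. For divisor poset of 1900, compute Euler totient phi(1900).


phi(n) = n * prod_{p|n} (1 - 1/p).
Prime divisors of 1900: [2, 5, 19]
phi(1900) = 1900 * (1 - 1/2) * (1 - 1/5) * (1 - 1/19)
phi(1900) = 720


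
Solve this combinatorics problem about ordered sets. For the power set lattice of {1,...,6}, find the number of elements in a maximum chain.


A chain is a totally ordered subset; we count the number of elements in a maximum chain.
Compute, for each element x, the size of the longest chain ending at x:
  {}: 1
  {1}: 2
  {2}: 2
  {3}: 2
  {4}: 2
  {5}: 2
  ...
A maximum chain: {} < {1} < {1,2} < {1,2,3} < {1,2,3,4} < {1,2,3,4,5} < {1,2,3,4,5,6}
Number of elements in the longest chain: 7


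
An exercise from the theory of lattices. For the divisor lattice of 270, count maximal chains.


A maximal chain goes from the minimum element to a maximal element via cover relations.
Counting all min-to-max paths in the cover graph.
Total maximal chains: 20


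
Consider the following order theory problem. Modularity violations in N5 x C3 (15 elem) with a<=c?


Modular law: if a <= c then a v (b ^ c) = (a v b) ^ c.
Check all triples (a,b,c) with a <= c among 15 elements.
  e.g. a=(a,0), b=(c,0), c=(b,0): lhs=(a,0) != rhs=(b,0)
  e.g. a=(a,0), b=(c,1), c=(b,0): lhs=(a,0) != rhs=(b,0)
Total violating triples: 18


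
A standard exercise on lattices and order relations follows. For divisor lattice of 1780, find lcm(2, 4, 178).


In a divisor lattice, join = lcm (least common multiple).
Compute lcm iteratively: start with first element, then lcm(current, next).
Elements: [2, 4, 178]
lcm(2,4) = 4
lcm(4,178) = 356
Final lcm = 356


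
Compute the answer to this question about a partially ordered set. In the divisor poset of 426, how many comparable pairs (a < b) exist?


A comparable pair {a,b} has a < b or b < a in the order.
Count unordered pairs where one element is strictly below the other.
Examples: {1,2}, {1,3}, {1,6}, {1,71}, ...
Total comparable pairs: 19


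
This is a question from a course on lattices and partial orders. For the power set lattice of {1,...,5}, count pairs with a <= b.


The order relation is {(a,b) : a <= b}, reflexive so it includes (a,a).
Examples: ({},{}), ({},{1,2}), ({},{1,2,3}), ({},{1,2,3,4}), ({},{1,2,3,4,5}), ...
Total ordered pairs: 243


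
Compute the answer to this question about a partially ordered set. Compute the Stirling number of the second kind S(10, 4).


S(n,k) = k*S(n-1,k) + S(n-1,k-1).
S(9,4) = 7770, S(9,3) = 3025
S(10,4) = 4*7770 + 3025 = 31080 + 3025
S(10,4) = 34105


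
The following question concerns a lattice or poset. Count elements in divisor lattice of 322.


Divisors of 322: [1, 2, 7, 14, 23, 46, 161, 322]
Count: 8


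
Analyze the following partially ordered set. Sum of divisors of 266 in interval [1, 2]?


Interval [1,2] in divisors of 266: [1, 2]
Sum = 3


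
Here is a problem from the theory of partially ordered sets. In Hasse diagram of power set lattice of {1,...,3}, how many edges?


A cover relation a -< b holds when a < b with no c strictly between.
Cover relations:
  {} -< {1}
  {} -< {2}
  {} -< {3}
  {1} -< {1,2}
  {1} -< {1,3}
  {2} -< {1,2}
  {2} -< {2,3}
  {3} -< {1,3}
  ...4 more
Total: 12


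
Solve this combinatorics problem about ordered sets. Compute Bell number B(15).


B(n) = number of set partitions of an n-element set.
B(n) satisfies the recurrence: B(n+1) = sum_k C(n,k)*B(k).
B(15) = 1382958545


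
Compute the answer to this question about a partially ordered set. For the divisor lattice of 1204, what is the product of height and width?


Height = length of longest chain minus 1; width = size of largest antichain.
A maximum chain: 1 | 43 | 301 | 602 | 1204  (height 4).
A maximum antichain: {4, 14, 86, 301}  (width 4).
Product = 4 * 4 = 16


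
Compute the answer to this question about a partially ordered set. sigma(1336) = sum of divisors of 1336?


sigma(n) = sum of divisors.
Divisors of 1336: [1, 2, 4, 8, 167, 334, 668, 1336]
Sum = 2520


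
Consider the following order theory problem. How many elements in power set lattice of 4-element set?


Power set = 2^n.
2^4 = 16


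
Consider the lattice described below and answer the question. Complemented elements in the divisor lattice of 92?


An element a is complemented if some b has a meet b = bottom, a join b = top.
a is complemented iff gcd(a, n/a)=1, i.e. a is a unitary divisor of 92.
Complemented elements: 1, 4, 23, 92
Count: 4


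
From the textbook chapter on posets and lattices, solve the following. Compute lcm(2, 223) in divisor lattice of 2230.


In a divisor lattice, join = lcm (least common multiple).
gcd(2,223) = 1
lcm(2,223) = 2*223/gcd = 446/1 = 446


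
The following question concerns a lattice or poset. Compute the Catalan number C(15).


C(n) = C(2n, n) / (n+1).
C(30, 15) = 155117520
C(15) = 155117520 / 16 = 9694845


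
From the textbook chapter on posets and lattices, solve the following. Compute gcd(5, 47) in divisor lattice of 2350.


In a divisor lattice, meet = gcd (greatest common divisor).
By Euclidean algorithm or factoring: gcd(5,47) = 1


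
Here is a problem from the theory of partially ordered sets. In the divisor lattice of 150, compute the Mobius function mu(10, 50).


In a divisor lattice, mu(a,b) = mu(b/a) where mu is the classical Mobius function.
b/a = 50/10 = 5
Prime factorization of 5: primes [5]
5 is squarefree with 1 prime factor(s), so mu(5) = (-1)^1 = -1


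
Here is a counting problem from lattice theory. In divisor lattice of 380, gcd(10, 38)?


Meet=gcd.
gcd(10,38)=2


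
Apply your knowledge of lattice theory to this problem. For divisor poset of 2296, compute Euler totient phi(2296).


phi(n) = n * prod_{p|n} (1 - 1/p).
Prime divisors of 2296: [2, 7, 41]
phi(2296) = 2296 * (1 - 1/2) * (1 - 1/7) * (1 - 1/41)
phi(2296) = 960


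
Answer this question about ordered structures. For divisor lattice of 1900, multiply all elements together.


Divisors of 1900: [1, 2, 4, 5, 10, 19, 20, 25, 38, 50, 76, 95, 100, 190, 380, 475, 950, 1900]
Product = n^(d(n)/2) = 1900^(18/2)
Product = 322687697779000000000000000000


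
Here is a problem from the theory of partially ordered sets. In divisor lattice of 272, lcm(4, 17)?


Join=lcm.
gcd(4,17)=1
lcm=68


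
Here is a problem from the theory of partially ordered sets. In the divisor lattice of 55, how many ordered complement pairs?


Complement pair (a,b): a meet b = bottom, a join b = top.
Here: gcd(a,b)=1 and lcm(a,b)=55, i.e. a*b=55 with a,b coprime.
Pairs found: (1,55), (5,11), (11,5), (55,1)
Total ordered pairs: 4


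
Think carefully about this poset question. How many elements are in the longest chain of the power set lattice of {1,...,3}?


A chain is a totally ordered subset; we count the number of elements in a maximum chain.
Compute, for each element x, the size of the longest chain ending at x:
  {}: 1
  {1}: 2
  {2}: 2
  {3}: 2
  {1,2}: 3
  {1,3}: 3
  ...
A maximum chain: {} < {1} < {1,2} < {1,2,3}
Number of elements in the longest chain: 4


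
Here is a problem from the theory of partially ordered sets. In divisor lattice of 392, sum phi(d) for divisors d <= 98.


Divisors of 392 up to 98: [1, 2, 4, 7, 8, 14, 28, 49, 56, 98]
phi values: [1, 1, 2, 6, 4, 6, 12, 42, 24, 42]
Sum = 140


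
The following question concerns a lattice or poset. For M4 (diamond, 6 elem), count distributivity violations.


Distributive law: a ^ (b v c) = (a ^ b) v (a ^ c).
Check all 6^3 = 216 ordered triples (a,b,c).
  e.g. a=a1, b=a2, c=a3: lhs=a1 != rhs=0
  e.g. a=a1, b=a2, c=a4: lhs=a1 != rhs=0
Total violating triples: 24


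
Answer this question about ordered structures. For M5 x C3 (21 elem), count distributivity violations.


Distributive law: a ^ (b v c) = (a ^ b) v (a ^ c).
Check all 21^3 = 9261 ordered triples (a,b,c).
  e.g. a=(a1,0), b=(a2,0), c=(a3,0): lhs=(a1,0) != rhs=(0,0)
  e.g. a=(a1,0), b=(a2,0), c=(a3,1): lhs=(a1,0) != rhs=(0,0)
Total violating triples: 1620


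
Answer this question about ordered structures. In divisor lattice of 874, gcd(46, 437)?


Meet=gcd.
gcd(46,437)=23


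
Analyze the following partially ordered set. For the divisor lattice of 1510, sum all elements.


sigma(n) = sum of divisors.
Divisors of 1510: [1, 2, 5, 10, 151, 302, 755, 1510]
Sum = 2736


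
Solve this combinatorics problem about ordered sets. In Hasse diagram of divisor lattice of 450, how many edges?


A cover relation a -< b holds when a < b with no c strictly between.
Cover relations:
  1 -< 2
  1 -< 3
  1 -< 5
  2 -< 6
  2 -< 10
  3 -< 6
  3 -< 9
  3 -< 15
  ...25 more
Total: 33


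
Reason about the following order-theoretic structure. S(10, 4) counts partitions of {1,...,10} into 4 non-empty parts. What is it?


S(n,k) = k*S(n-1,k) + S(n-1,k-1).
S(9,4) = 7770, S(9,3) = 3025
S(10,4) = 4*7770 + 3025 = 31080 + 3025
S(10,4) = 34105


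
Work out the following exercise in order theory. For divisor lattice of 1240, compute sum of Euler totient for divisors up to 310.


Divisors of 1240 up to 310: [1, 2, 4, 5, 8, 10, 20, 31, 40, 62, 124, 155, 248, 310]
phi values: [1, 1, 2, 4, 4, 4, 8, 30, 16, 30, 60, 120, 120, 120]
Sum = 520


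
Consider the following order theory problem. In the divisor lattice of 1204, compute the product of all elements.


Divisors of 1204: [1, 2, 4, 7, 14, 28, 43, 86, 172, 301, 602, 1204]
Product = n^(d(n)/2) = 1204^(12/2)
Product = 3046203561376976896


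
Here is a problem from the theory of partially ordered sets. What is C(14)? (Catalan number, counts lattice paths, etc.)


C(n) = C(2n, n) / (n+1).
C(28, 14) = 40116600
C(14) = 40116600 / 15 = 2674440


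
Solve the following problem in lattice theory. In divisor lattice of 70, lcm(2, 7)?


Join=lcm.
gcd(2,7)=1
lcm=14


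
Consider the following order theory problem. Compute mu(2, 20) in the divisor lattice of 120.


In a divisor lattice, mu(a,b) = mu(b/a) where mu is the classical Mobius function.
b/a = 20/2 = 10
Prime factorization of 10: primes [2, 5]
10 is squarefree with 2 prime factor(s), so mu(10) = (-1)^2 = 1


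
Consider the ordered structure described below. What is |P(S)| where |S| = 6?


Power set = 2^n.
2^6 = 64


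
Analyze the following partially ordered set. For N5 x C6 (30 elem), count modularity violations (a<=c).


Modular law: if a <= c then a v (b ^ c) = (a v b) ^ c.
Check all triples (a,b,c) with a <= c among 30 elements.
  e.g. a=(a,0), b=(c,0), c=(b,0): lhs=(a,0) != rhs=(b,0)
  e.g. a=(a,0), b=(c,1), c=(b,0): lhs=(a,0) != rhs=(b,0)
Total violating triples: 126


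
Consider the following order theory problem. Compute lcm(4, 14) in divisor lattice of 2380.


In a divisor lattice, join = lcm (least common multiple).
gcd(4,14) = 2
lcm(4,14) = 4*14/gcd = 56/2 = 28


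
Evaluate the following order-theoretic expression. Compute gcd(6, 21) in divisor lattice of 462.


In a divisor lattice, meet = gcd (greatest common divisor).
By Euclidean algorithm or factoring: gcd(6,21) = 3


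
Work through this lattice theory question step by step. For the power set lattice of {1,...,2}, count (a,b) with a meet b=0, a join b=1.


Complement pair (a,b): a meet b = bottom, a join b = top.
Here: A intersect B = {} and A union B = {1,...,2}.
Pairs found: ({},{1,2}), ({1},{2}), ({2},{1}), ({1,2},{})
Total ordered pairs: 4


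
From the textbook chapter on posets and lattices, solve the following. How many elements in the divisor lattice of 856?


Divisors of 856: [1, 2, 4, 8, 107, 214, 428, 856]
Count: 8


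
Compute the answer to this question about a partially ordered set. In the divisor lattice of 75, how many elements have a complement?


An element a is complemented if some b has a meet b = bottom, a join b = top.
a is complemented iff gcd(a, n/a)=1, i.e. a is a unitary divisor of 75.
Complemented elements: 1, 3, 25, 75
Count: 4


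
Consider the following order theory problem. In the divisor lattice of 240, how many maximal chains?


A maximal chain goes from the minimum element to a maximal element via cover relations.
Counting all min-to-max paths in the cover graph.
Total maximal chains: 30


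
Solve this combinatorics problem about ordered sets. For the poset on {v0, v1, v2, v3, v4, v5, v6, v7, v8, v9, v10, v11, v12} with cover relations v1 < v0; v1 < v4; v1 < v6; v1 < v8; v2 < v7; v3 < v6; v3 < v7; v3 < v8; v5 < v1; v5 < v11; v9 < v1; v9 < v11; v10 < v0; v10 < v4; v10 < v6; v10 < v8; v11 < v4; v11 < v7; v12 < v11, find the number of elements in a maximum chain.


A chain is a totally ordered subset; we count the number of elements in a maximum chain.
Compute, for each element x, the size of the longest chain ending at x:
  v2: 1
  v3: 1
  v5: 1
  v9: 1
  v10: 1
  v12: 1
  ...
A maximum chain: v5 < v1 < v0
Number of elements in the longest chain: 3


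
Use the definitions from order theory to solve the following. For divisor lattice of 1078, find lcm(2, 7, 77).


In a divisor lattice, join = lcm (least common multiple).
Compute lcm iteratively: start with first element, then lcm(current, next).
Elements: [2, 7, 77]
lcm(2,7) = 14
lcm(14,77) = 154
Final lcm = 154


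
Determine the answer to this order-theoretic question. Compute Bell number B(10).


B(n) = number of set partitions of an n-element set.
B(n) satisfies the recurrence: B(n+1) = sum_k C(n,k)*B(k).
B(10) = 115975


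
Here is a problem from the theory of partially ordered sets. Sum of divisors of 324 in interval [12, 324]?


Interval [12,324] in divisors of 324: [12, 36, 108, 324]
Sum = 480


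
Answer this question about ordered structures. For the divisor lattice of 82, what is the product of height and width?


Height = length of longest chain minus 1; width = size of largest antichain.
A maximum chain: 1 | 41 | 82  (height 2).
A maximum antichain: {2, 41}  (width 2).
Product = 2 * 2 = 4


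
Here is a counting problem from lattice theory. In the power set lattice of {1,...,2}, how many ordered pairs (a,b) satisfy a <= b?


The order relation is {(a,b) : a <= b}, reflexive so it includes (a,a).
Examples: ({},{}), ({},{1,2}), ({},{1}), ({},{2}), ({1,2},{1,2}), ...
Total ordered pairs: 9


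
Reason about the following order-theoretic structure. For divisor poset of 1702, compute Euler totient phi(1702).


phi(n) = n * prod_{p|n} (1 - 1/p).
Prime divisors of 1702: [2, 23, 37]
phi(1702) = 1702 * (1 - 1/2) * (1 - 1/23) * (1 - 1/37)
phi(1702) = 792


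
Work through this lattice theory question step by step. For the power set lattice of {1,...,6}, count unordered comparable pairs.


A comparable pair {a,b} has a < b or b < a in the order.
Count unordered pairs where one element is strictly below the other.
Examples: {{},{1}}, {{},{2}}, {{},{3}}, {{},{4}}, ...
Total comparable pairs: 665


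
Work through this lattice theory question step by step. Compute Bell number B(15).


B(n) = number of set partitions of an n-element set.
B(n) satisfies the recurrence: B(n+1) = sum_k C(n,k)*B(k).
B(15) = 1382958545


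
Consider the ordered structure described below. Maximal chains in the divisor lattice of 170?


A maximal chain goes from the minimum element to a maximal element via cover relations.
Counting all min-to-max paths in the cover graph.
Total maximal chains: 6


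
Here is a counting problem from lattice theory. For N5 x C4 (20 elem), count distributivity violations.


Distributive law: a ^ (b v c) = (a ^ b) v (a ^ c).
Check all 20^3 = 8000 ordered triples (a,b,c).
  e.g. a=(b,0), b=(a,0), c=(c,0): lhs=(b,0) != rhs=(a,0)
  e.g. a=(b,0), b=(a,0), c=(c,1): lhs=(b,0) != rhs=(a,0)
Total violating triples: 128


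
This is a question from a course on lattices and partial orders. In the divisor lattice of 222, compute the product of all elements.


Divisors of 222: [1, 2, 3, 6, 37, 74, 111, 222]
Product = n^(d(n)/2) = 222^(8/2)
Product = 2428912656


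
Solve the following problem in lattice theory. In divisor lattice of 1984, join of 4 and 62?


In a divisor lattice, join = lcm (least common multiple).
gcd(4,62) = 2
lcm(4,62) = 4*62/gcd = 248/2 = 124


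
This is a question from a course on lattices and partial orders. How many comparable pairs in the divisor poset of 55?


A comparable pair {a,b} has a < b or b < a in the order.
Count unordered pairs where one element is strictly below the other.
Examples: {1,5}, {1,11}, {1,55}, {5,55}, ...
Total comparable pairs: 5


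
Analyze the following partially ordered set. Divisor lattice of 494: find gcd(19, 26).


In a divisor lattice, meet = gcd (greatest common divisor).
By Euclidean algorithm or factoring: gcd(19,26) = 1


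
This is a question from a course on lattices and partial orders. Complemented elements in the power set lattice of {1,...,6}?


An element a is complemented if some b has a meet b = bottom, a join b = top.
every subset A has complement S\A, so all elements are complemented.
Complemented elements: {}, {1}, {2}, {3}, {4}, {5}, ... (58 more)
Count: 64


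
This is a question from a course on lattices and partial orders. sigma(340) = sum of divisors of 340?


sigma(n) = sum of divisors.
Divisors of 340: [1, 2, 4, 5, 10, 17, 20, 34, 68, 85, 170, 340]
Sum = 756


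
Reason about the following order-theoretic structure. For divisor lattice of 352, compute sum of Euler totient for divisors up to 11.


Divisors of 352 up to 11: [1, 2, 4, 8, 11]
phi values: [1, 1, 2, 4, 10]
Sum = 18


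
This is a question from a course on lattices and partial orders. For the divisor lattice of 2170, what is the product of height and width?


Height = length of longest chain minus 1; width = size of largest antichain.
A maximum chain: 1 | 31 | 217 | 1085 | 2170  (height 4).
A maximum antichain: {10, 14, 35, 62, 155, 217}  (width 6).
Product = 4 * 6 = 24


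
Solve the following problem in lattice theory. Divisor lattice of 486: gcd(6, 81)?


Meet=gcd.
gcd(6,81)=3


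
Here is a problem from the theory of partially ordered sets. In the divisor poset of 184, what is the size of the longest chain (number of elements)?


A chain is a totally ordered subset; we count the number of elements in a maximum chain.
Compute, for each element x, the size of the longest chain ending at x:
  1: 1
  2: 2
  23: 2
  4: 3
  8: 4
  46: 3
  ...
A maximum chain: 1 < 2 < 4 < 8 < 184
Number of elements in the longest chain: 5


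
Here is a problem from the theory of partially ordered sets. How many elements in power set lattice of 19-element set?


Power set = 2^n.
2^19 = 524288


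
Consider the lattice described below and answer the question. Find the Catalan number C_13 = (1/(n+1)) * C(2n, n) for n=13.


C(n) = C(2n, n) / (n+1).
C(26, 13) = 10400600
C(13) = 10400600 / 14 = 742900


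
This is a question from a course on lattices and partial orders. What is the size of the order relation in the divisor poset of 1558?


The order relation is {(a,b) : a <= b}, reflexive so it includes (a,a).
Examples: (1,1), (1,1558), (1,19), (1,2), (1,38), ...
Total ordered pairs: 27


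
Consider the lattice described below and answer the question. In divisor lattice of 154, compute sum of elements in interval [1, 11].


Interval [1,11] in divisors of 154: [1, 11]
Sum = 12


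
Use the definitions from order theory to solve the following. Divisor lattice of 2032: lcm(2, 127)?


Join=lcm.
gcd(2,127)=1
lcm=254


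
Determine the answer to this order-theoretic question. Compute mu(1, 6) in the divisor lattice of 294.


In a divisor lattice, mu(a,b) = mu(b/a) where mu is the classical Mobius function.
b/a = 6/1 = 6
Prime factorization of 6: primes [2, 3]
6 is squarefree with 2 prime factor(s), so mu(6) = (-1)^2 = 1


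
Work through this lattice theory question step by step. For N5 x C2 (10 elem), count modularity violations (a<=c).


Modular law: if a <= c then a v (b ^ c) = (a v b) ^ c.
Check all triples (a,b,c) with a <= c among 10 elements.
  e.g. a=(a,0), b=(c,0), c=(b,0): lhs=(a,0) != rhs=(b,0)
  e.g. a=(a,0), b=(c,1), c=(b,0): lhs=(a,0) != rhs=(b,0)
Total violating triples: 6


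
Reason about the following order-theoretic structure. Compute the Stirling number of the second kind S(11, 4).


S(n,k) = k*S(n-1,k) + S(n-1,k-1).
S(10,4) = 34105, S(10,3) = 9330
S(11,4) = 4*34105 + 9330 = 136420 + 9330
S(11,4) = 145750


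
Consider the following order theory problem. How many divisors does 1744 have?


Divisors of 1744: [1, 2, 4, 8, 16, 109, 218, 436, 872, 1744]
Count: 10


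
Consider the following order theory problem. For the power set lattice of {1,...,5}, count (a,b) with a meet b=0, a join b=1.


Complement pair (a,b): a meet b = bottom, a join b = top.
Here: A intersect B = {} and A union B = {1,...,5}.
Pairs found: ({},{1,2,3,4,5}), ({1},{2,3,4,5}), ({2},{1,3,4,5}), ({3},{1,2,4,5}), ... (28 more)
Total ordered pairs: 32


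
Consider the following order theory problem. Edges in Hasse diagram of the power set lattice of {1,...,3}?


A cover relation a -< b holds when a < b with no c strictly between.
Cover relations:
  {} -< {1}
  {} -< {2}
  {} -< {3}
  {1} -< {1,2}
  {1} -< {1,3}
  {2} -< {1,2}
  {2} -< {2,3}
  {3} -< {1,3}
  ...4 more
Total: 12


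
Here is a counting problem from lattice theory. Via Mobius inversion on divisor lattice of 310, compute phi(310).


phi(n) = n * prod_{p|n} (1 - 1/p).
Prime divisors of 310: [2, 5, 31]
phi(310) = 310 * (1 - 1/2) * (1 - 1/5) * (1 - 1/31)
phi(310) = 120


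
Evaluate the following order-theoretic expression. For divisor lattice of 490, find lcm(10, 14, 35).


In a divisor lattice, join = lcm (least common multiple).
Compute lcm iteratively: start with first element, then lcm(current, next).
Elements: [10, 14, 35]
lcm(10,14) = 70
lcm(70,35) = 70
Final lcm = 70


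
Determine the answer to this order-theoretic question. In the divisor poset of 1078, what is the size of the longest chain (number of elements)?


A chain is a totally ordered subset; we count the number of elements in a maximum chain.
Compute, for each element x, the size of the longest chain ending at x:
  1: 1
  2: 2
  7: 2
  11: 2
  49: 3
  14: 3
  ...
A maximum chain: 1 < 2 < 14 < 98 < 1078
Number of elements in the longest chain: 5


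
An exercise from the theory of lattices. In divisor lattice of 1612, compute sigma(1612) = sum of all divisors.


sigma(n) = sum of divisors.
Divisors of 1612: [1, 2, 4, 13, 26, 31, 52, 62, 124, 403, 806, 1612]
Sum = 3136


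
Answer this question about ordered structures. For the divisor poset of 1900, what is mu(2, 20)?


In a divisor lattice, mu(a,b) = mu(b/a) where mu is the classical Mobius function.
b/a = 20/2 = 10
Prime factorization of 10: primes [2, 5]
10 is squarefree with 2 prime factor(s), so mu(10) = (-1)^2 = 1


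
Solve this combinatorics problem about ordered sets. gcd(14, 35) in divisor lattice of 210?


Meet=gcd.
gcd(14,35)=7


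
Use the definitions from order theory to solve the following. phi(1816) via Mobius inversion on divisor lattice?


phi(n) = n * prod_{p|n} (1 - 1/p).
Prime divisors of 1816: [2, 227]
phi(1816) = 1816 * (1 - 1/2) * (1 - 1/227)
phi(1816) = 904


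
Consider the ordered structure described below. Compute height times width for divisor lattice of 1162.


Height = length of longest chain minus 1; width = size of largest antichain.
A maximum chain: 1 | 83 | 581 | 1162  (height 3).
A maximum antichain: {2, 7, 83}  (width 3).
Product = 3 * 3 = 9


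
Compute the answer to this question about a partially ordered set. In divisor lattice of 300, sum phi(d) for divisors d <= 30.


Divisors of 300 up to 30: [1, 2, 3, 4, 5, 6, 10, 12, 15, 20, 25, 30]
phi values: [1, 1, 2, 2, 4, 2, 4, 4, 8, 8, 20, 8]
Sum = 64


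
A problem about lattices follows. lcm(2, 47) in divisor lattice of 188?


Join=lcm.
gcd(2,47)=1
lcm=94


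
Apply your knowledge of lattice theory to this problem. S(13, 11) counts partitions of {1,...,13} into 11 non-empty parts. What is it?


S(n,k) = k*S(n-1,k) + S(n-1,k-1).
S(12,11) = 66, S(12,10) = 1705
S(13,11) = 11*66 + 1705 = 726 + 1705
S(13,11) = 2431


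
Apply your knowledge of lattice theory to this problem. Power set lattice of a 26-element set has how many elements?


Power set = 2^n.
2^26 = 67108864


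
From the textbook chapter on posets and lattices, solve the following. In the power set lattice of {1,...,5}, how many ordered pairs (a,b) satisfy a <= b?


The order relation is {(a,b) : a <= b}, reflexive so it includes (a,a).
Examples: ({},{}), ({},{1,2}), ({},{1,2,3}), ({},{1,2,3,4}), ({},{1,2,3,4,5}), ...
Total ordered pairs: 243


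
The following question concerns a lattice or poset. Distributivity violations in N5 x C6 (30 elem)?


Distributive law: a ^ (b v c) = (a ^ b) v (a ^ c).
Check all 30^3 = 27000 ordered triples (a,b,c).
  e.g. a=(b,0), b=(a,0), c=(c,0): lhs=(b,0) != rhs=(a,0)
  e.g. a=(b,0), b=(a,0), c=(c,1): lhs=(b,0) != rhs=(a,0)
Total violating triples: 432


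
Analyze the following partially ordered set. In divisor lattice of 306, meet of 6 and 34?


In a divisor lattice, meet = gcd (greatest common divisor).
By Euclidean algorithm or factoring: gcd(6,34) = 2


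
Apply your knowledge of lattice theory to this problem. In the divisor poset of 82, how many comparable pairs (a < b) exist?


A comparable pair {a,b} has a < b or b < a in the order.
Count unordered pairs where one element is strictly below the other.
Examples: {1,2}, {1,41}, {1,82}, {2,82}, ...
Total comparable pairs: 5


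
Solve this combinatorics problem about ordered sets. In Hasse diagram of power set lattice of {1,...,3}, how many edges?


A cover relation a -< b holds when a < b with no c strictly between.
Cover relations:
  {} -< {1}
  {} -< {2}
  {} -< {3}
  {1} -< {1,2}
  {1} -< {1,3}
  {2} -< {1,2}
  {2} -< {2,3}
  {3} -< {1,3}
  ...4 more
Total: 12


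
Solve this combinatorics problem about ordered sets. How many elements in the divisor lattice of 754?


Divisors of 754: [1, 2, 13, 26, 29, 58, 377, 754]
Count: 8


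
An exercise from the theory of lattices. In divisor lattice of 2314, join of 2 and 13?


In a divisor lattice, join = lcm (least common multiple).
gcd(2,13) = 1
lcm(2,13) = 2*13/gcd = 26/1 = 26


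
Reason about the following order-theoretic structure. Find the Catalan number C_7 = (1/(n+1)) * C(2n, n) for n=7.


C(n) = C(2n, n) / (n+1).
C(14, 7) = 3432
C(7) = 3432 / 8 = 429


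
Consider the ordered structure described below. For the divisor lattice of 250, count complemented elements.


An element a is complemented if some b has a meet b = bottom, a join b = top.
a is complemented iff gcd(a, n/a)=1, i.e. a is a unitary divisor of 250.
Complemented elements: 1, 2, 125, 250
Count: 4


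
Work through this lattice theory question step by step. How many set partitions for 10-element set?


B(n) = number of set partitions of an n-element set.
B(n) satisfies the recurrence: B(n+1) = sum_k C(n,k)*B(k).
B(10) = 115975


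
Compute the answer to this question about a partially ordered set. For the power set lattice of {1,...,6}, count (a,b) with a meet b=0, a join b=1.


Complement pair (a,b): a meet b = bottom, a join b = top.
Here: A intersect B = {} and A union B = {1,...,6}.
Pairs found: ({},{1,2,3,4,5,6}), ({1},{2,3,4,5,6}), ({2},{1,3,4,5,6}), ({3},{1,2,4,5,6}), ... (60 more)
Total ordered pairs: 64


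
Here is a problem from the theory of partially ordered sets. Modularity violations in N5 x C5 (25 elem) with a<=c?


Modular law: if a <= c then a v (b ^ c) = (a v b) ^ c.
Check all triples (a,b,c) with a <= c among 25 elements.
  e.g. a=(a,0), b=(c,0), c=(b,0): lhs=(a,0) != rhs=(b,0)
  e.g. a=(a,0), b=(c,1), c=(b,0): lhs=(a,0) != rhs=(b,0)
Total violating triples: 75


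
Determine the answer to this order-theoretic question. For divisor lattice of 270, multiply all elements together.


Divisors of 270: [1, 2, 3, 5, 6, 9, 10, 15, 18, 27, 30, 45, 54, 90, 135, 270]
Product = n^(d(n)/2) = 270^(16/2)
Product = 28242953648100000000


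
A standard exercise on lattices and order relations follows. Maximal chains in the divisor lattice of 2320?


A maximal chain goes from the minimum element to a maximal element via cover relations.
Counting all min-to-max paths in the cover graph.
Total maximal chains: 30


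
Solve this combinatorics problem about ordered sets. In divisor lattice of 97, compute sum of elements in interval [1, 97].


Interval [1,97] in divisors of 97: [1, 97]
Sum = 98


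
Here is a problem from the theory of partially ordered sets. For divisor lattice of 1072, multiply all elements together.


Divisors of 1072: [1, 2, 4, 8, 16, 67, 134, 268, 536, 1072]
Product = n^(d(n)/2) = 1072^(10/2)
Product = 1415708784197632


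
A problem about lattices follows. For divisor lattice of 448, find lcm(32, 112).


In a divisor lattice, join = lcm (least common multiple).
Compute lcm iteratively: start with first element, then lcm(current, next).
Elements: [32, 112]
lcm(32,112) = 224
Final lcm = 224


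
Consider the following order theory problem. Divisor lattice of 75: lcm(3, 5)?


Join=lcm.
gcd(3,5)=1
lcm=15


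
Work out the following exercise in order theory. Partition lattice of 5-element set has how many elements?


B(n) = number of set partitions of an n-element set.
B(n) satisfies the recurrence: B(n+1) = sum_k C(n,k)*B(k).
B(5) = 52


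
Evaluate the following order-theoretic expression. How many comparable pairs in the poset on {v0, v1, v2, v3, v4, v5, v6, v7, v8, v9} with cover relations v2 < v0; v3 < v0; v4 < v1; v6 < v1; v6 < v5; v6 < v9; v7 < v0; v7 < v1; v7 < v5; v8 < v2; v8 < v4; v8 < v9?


A comparable pair {a,b} has a < b or b < a in the order.
Count unordered pairs where one element is strictly below the other.
Examples: {v0,v2}, {v0,v3}, {v0,v7}, {v0,v8}, ...
Total comparable pairs: 14


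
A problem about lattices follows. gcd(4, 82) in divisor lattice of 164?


Meet=gcd.
gcd(4,82)=2


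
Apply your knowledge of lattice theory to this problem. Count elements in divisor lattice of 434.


Divisors of 434: [1, 2, 7, 14, 31, 62, 217, 434]
Count: 8


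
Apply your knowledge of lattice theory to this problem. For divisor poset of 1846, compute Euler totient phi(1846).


phi(n) = n * prod_{p|n} (1 - 1/p).
Prime divisors of 1846: [2, 13, 71]
phi(1846) = 1846 * (1 - 1/2) * (1 - 1/13) * (1 - 1/71)
phi(1846) = 840


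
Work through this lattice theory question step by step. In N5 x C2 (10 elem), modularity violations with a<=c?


Modular law: if a <= c then a v (b ^ c) = (a v b) ^ c.
Check all triples (a,b,c) with a <= c among 10 elements.
  e.g. a=(a,0), b=(c,0), c=(b,0): lhs=(a,0) != rhs=(b,0)
  e.g. a=(a,0), b=(c,1), c=(b,0): lhs=(a,0) != rhs=(b,0)
Total violating triples: 6


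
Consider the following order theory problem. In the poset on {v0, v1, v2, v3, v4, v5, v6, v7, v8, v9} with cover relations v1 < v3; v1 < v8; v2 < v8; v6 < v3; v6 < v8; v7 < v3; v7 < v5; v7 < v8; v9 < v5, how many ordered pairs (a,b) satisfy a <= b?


The order relation is {(a,b) : a <= b}, reflexive so it includes (a,a).
Examples: (v0,v0), (v1,v1), (v1,v3), (v1,v8), (v2,v2), ...
Total ordered pairs: 19


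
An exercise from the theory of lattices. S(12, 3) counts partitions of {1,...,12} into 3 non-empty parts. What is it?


S(n,k) = k*S(n-1,k) + S(n-1,k-1).
S(11,3) = 28501, S(11,2) = 1023
S(12,3) = 3*28501 + 1023 = 85503 + 1023
S(12,3) = 86526


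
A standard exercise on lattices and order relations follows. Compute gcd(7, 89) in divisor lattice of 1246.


In a divisor lattice, meet = gcd (greatest common divisor).
By Euclidean algorithm or factoring: gcd(7,89) = 1


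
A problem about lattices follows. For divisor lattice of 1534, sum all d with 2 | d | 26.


Interval [2,26] in divisors of 1534: [2, 26]
Sum = 28


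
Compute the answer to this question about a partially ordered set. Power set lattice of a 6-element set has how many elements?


Power set = 2^n.
2^6 = 64


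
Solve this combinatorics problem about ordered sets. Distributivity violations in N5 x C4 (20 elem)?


Distributive law: a ^ (b v c) = (a ^ b) v (a ^ c).
Check all 20^3 = 8000 ordered triples (a,b,c).
  e.g. a=(b,0), b=(a,0), c=(c,0): lhs=(b,0) != rhs=(a,0)
  e.g. a=(b,0), b=(a,0), c=(c,1): lhs=(b,0) != rhs=(a,0)
Total violating triples: 128


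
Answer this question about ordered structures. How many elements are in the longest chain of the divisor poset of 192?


A chain is a totally ordered subset; we count the number of elements in a maximum chain.
Compute, for each element x, the size of the longest chain ending at x:
  1: 1
  2: 2
  3: 2
  4: 3
  6: 3
  8: 4
  ...
A maximum chain: 1 < 2 < 4 < 8 < 16 < 32 < 64 < 192
Number of elements in the longest chain: 8


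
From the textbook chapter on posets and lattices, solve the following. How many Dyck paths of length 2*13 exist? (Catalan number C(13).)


C(n) = C(2n, n) / (n+1).
C(26, 13) = 10400600
C(13) = 10400600 / 14 = 742900


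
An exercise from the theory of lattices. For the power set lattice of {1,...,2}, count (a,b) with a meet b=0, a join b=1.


Complement pair (a,b): a meet b = bottom, a join b = top.
Here: A intersect B = {} and A union B = {1,...,2}.
Pairs found: ({},{1,2}), ({1},{2}), ({2},{1}), ({1,2},{})
Total ordered pairs: 4


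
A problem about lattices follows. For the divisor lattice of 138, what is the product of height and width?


Height = length of longest chain minus 1; width = size of largest antichain.
A maximum chain: 1 | 23 | 69 | 138  (height 3).
A maximum antichain: {2, 3, 23}  (width 3).
Product = 3 * 3 = 9


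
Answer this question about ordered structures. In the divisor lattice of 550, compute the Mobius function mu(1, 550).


In a divisor lattice, mu(a,b) = mu(b/a) where mu is the classical Mobius function.
b/a = 550/1 = 550
Prime factorization of 550: primes [2, 5, 11]
550 is not squarefree, so mu(550) = 0


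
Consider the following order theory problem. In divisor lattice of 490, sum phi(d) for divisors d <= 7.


Divisors of 490 up to 7: [1, 2, 5, 7]
phi values: [1, 1, 4, 6]
Sum = 12
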